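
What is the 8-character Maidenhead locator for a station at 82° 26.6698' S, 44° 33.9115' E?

LA27gn73

Add 180° to longitude and 90° to latitude: 224.56519, 7.55550.
Field: 224.56519/20 → 11 → L, 7.55550/10 → 0 → A; chars LA.
Square: 4.56519/2 → 2, 7.55550/1 → 7; chars 27.
Subsquare: 0.56519/0.0833333 → 6 → g, 0.55550/0.0416667 → 13 → n; chars gn.
Extended square: 0.06519/0.00833333 → 7, 0.01384/0.00416667 → 3; chars 73.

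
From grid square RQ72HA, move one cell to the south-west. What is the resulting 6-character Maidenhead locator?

Longitude subsquare h = 7; −1 → 6 = g.
Latitude subsquare a = 0; −1 → -1, wraps to 23 = x, carry into square.
Latitude square 2; −1 → 1.

RQ71gx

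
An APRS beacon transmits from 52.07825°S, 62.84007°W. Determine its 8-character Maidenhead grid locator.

Offset from 180°W / 90°S: lon 117.15993°, lat 37.92175°.
Field: lon ⌊117.15993/20⌋ = 5 → F; lat ⌊37.92175/10⌋ = 3 → D.
Square: lon ⌊17.15993/2⌋ = 8; lat ⌊7.92175/1⌋ = 7.
Subsquare: lon ⌊1.15993/0.0833333⌋ = 13 → n; lat ⌊0.92175/0.0416667⌋ = 22 → w.
Extended square: lon ⌊0.07660/0.00833333⌋ = 9; lat ⌊0.00508/0.00416667⌋ = 1.

FD87nw91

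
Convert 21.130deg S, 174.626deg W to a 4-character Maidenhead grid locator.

AG28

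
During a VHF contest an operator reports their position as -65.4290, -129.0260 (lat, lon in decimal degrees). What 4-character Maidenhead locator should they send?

CC54

Shift to the Maidenhead origin (180°W, 90°S): lon 50.97, lat 24.57.
Field: 50.97/20 → 2 → C, 24.57/10 → 2 → C; chars CC.
Square: 10.97/2 → 5, 4.57/1 → 4; chars 54.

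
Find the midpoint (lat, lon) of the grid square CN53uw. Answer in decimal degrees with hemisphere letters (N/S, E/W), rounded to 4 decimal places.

Field C=2, N=13: +2·20° lon, +13·10° lat → SW at lon -140°, lat 40°.
Square 5, 3: +5·2° lon, +3·1° lat → SW at lon -130°, lat 43°.
Subsquare u=20, w=22: +20·0.0833333° lon, +22·0.0416667° lat → SW at lon -128.333°, lat 43.9167°.
Cell spans 0.0833333° lon × 0.0416667° lat. Centre is SW corner plus half of each.
latitude 43.9375° N, longitude 128.2917° W.

43.9375° N, 128.2917° W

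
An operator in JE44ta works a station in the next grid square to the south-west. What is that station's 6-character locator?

Longitude subsquare t = 19; −1 → 18 = s.
Latitude subsquare a = 0; −1 → -1, wraps to 23 = x, carry into square.
Latitude square 4; −1 → 3.

JE43sx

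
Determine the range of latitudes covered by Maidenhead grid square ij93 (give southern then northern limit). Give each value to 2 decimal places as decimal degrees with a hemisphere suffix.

Field I=8, J=9: +8·20° lon, +9·10° lat → SW at lon -20°, lat 0°.
Square 9, 3: +9·2° lon, +3·1° lat → SW at lon -2°, lat 3°.
Cell spans 2° lon × 1° lat.
south 3.00° N, north 4.00° N.

3.00° N, 4.00° N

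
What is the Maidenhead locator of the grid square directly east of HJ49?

HJ59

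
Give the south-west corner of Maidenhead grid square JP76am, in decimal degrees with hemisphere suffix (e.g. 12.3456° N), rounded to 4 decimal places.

66.5000° N, 14.0000° E

Field J=9, P=15: +9·20° lon, +15·10° lat → SW at lon 0°, lat 60°.
Square 7, 6: +7·2° lon, +6·1° lat → SW at lon 14°, lat 66°.
Subsquare a=0, m=12: +0·0.0833333° lon, +12·0.0416667° lat → SW at lon 14°, lat 66.5°.
latitude 66.5000° N, longitude 14.0000° E.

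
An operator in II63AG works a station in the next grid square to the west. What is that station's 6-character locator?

II53xg

Longitude subsquare a = 0; −1 → -1, wraps to 23 = x, carry into square.
Longitude square 6; −1 → 5.
The latitude characters are unchanged.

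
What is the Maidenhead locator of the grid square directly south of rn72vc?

RN72vb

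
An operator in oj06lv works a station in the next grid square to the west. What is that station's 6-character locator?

OJ06kv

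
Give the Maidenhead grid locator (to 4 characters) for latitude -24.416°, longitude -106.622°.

DG65

Offset from 180°W / 90°S: lon 73.38°, lat 65.58°.
Field (20°×10°, letters A–R): lon ⌊73.38/20⌋ = 3 → D; lat ⌊65.58/10⌋ = 6 → G.
Square (2°×1°, digits 0–9): lon ⌊13.38/2⌋ = 6; lat ⌊5.58/1⌋ = 5.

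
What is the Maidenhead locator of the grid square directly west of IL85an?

IL75xn

Longitude subsquare a = 0; −1 → -1, wraps to 23 = x, carry into square.
Longitude square 8; −1 → 7.
The latitude characters are unchanged.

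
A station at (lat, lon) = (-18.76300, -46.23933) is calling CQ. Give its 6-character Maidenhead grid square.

Offset from 180°W / 90°S: lon 133.7607°, lat 71.2370°.
Field: lon ⌊133.7607/20⌋ = 6 → G; lat ⌊71.2370/10⌋ = 7 → H.
Square: lon ⌊13.7607/2⌋ = 6; lat ⌊1.2370/1⌋ = 1.
Subsquare: lon ⌊1.7607/0.0833333⌋ = 21 → v; lat ⌊0.2370/0.0416667⌋ = 5 → f.

GH61vf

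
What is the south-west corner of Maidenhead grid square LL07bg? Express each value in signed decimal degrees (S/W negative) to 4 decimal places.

Field L=11, L=11: +11·20° lon, +11·10° lat → SW at lon 40°, lat 20°.
Square 0, 7: +0·2° lon, +7·1° lat → SW at lon 40°, lat 27°.
Subsquare b=1, g=6: +1·0.0833333° lon, +6·0.0416667° lat → SW at lon 40.0833°, lat 27.25°.
latitude 27.2500, longitude 40.0833.

27.2500, 40.0833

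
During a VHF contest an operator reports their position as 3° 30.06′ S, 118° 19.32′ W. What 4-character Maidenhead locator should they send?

Add 180° to longitude and 90° to latitude: 61.68, 86.50.
Field: 61.68/20 → 3 → D, 86.50/10 → 8 → I; chars DI.
Square: 1.68/2 → 0, 6.50/1 → 6; chars 06.

DI06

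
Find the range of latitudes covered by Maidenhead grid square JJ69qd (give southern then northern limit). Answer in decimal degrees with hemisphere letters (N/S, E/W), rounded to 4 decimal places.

9.1250° N, 9.1667° N

Field J=9, J=9: +9·20° lon, +9·10° lat → SW at lon 0°, lat 0°.
Square 6, 9: +6·2° lon, +9·1° lat → SW at lon 12°, lat 9°.
Subsquare q=16, d=3: +16·0.0833333° lon, +3·0.0416667° lat → SW at lon 13.3333°, lat 9.125°.
Cell spans 0.0833333° lon × 0.0416667° lat.
south 9.1250° N, north 9.1667° N.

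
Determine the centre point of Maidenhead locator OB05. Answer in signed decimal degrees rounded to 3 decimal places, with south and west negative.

Field O=14, B=1: +14·20° lon, +1·10° lat → SW at lon 100°, lat -80°.
Square 0, 5: +0·2° lon, +5·1° lat → SW at lon 100°, lat -75°.
Cell spans 2° lon × 1° lat. Centre is SW corner plus half of each.
latitude -74.500, longitude 101.000.

-74.500, 101.000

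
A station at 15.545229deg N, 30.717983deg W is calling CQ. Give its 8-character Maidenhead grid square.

HK45pn30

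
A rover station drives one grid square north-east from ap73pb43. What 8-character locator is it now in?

Longitude extended square 4; +1 → 5.
Latitude extended square 3; +1 → 4.

AP73pb54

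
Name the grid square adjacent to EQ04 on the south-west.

Longitude square 0; −1 → -1, wraps to 9, carry into field.
Longitude field E = 4; −1 → 3 = D.
Latitude square 4; −1 → 3.

DQ93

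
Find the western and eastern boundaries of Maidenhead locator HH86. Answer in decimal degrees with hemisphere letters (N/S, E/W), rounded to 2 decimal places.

Field H=7, H=7: +7·20° lon, +7·10° lat → SW at lon -40°, lat -20°.
Square 8, 6: +8·2° lon, +6·1° lat → SW at lon -24°, lat -14°.
Cell spans 2° lon × 1° lat.
west 24.00° W, east 22.00° W.

24.00° W, 22.00° W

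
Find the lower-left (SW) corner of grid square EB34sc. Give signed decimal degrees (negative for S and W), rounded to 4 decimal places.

Field E=4, B=1: +4·20° lon, +1·10° lat → SW at lon -100°, lat -80°.
Square 3, 4: +3·2° lon, +4·1° lat → SW at lon -94°, lat -76°.
Subsquare s=18, c=2: +18·0.0833333° lon, +2·0.0416667° lat → SW at lon -92.5°, lat -75.9167°.
latitude -75.9167, longitude -92.5000.

-75.9167, -92.5000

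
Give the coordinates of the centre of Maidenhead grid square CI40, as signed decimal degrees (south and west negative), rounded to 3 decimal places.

Field C=2, I=8: +2·20° lon, +8·10° lat → SW at lon -140°, lat -10°.
Square 4, 0: +4·2° lon, +0·1° lat → SW at lon -132°, lat -10°.
Cell spans 2° lon × 1° lat. Centre is SW corner plus half of each.
latitude -9.500, longitude -131.000.

-9.500, -131.000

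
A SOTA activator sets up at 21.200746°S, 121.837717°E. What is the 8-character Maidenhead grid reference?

PG08wt01

Add 180° to longitude and 90° to latitude: 301.83772, 68.79925.
Field (20°×10°, letters A–R): 301.83772/20 → 15 → P, 68.79925/10 → 6 → G; chars PG.
Square (2°×1°, digits 0–9): 1.83772/2 → 0, 8.79925/1 → 8; chars 08.
Subsquare (5′×2.5′, letters a–x): 1.83772/0.0833333 → 22 → w, 0.79925/0.0416667 → 19 → t; chars wt.
Extended square (30″×15″, digits 0–9): 0.00438/0.00833333 → 0, 0.00759/0.00416667 → 1; chars 01.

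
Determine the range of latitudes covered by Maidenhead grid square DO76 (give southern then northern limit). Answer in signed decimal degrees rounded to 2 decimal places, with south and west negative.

Field D=3, O=14: +3·20° lon, +14·10° lat → SW at lon -120°, lat 50°.
Square 7, 6: +7·2° lon, +6·1° lat → SW at lon -106°, lat 56°.
Cell spans 2° lon × 1° lat.
south 56.00, north 57.00.

56.00, 57.00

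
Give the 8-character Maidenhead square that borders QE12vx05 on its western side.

QE12ux95

Longitude extended square 0; −1 → -1, wraps to 9, carry into subsquare.
Longitude subsquare v = 21; −1 → 20 = u.
The latitude characters are unchanged.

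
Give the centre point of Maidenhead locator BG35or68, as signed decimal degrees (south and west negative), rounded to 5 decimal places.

-24.25625, -152.77917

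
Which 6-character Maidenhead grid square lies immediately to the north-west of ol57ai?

OL47xj

Longitude subsquare a = 0; −1 → -1, wraps to 23 = x, carry into square.
Longitude square 5; −1 → 4.
Latitude subsquare i = 8; +1 → 9 = j.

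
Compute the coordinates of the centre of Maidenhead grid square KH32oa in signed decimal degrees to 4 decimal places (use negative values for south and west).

Field K=10, H=7: +10·20° lon, +7·10° lat → SW at lon 20°, lat -20°.
Square 3, 2: +3·2° lon, +2·1° lat → SW at lon 26°, lat -18°.
Subsquare o=14, a=0: +14·0.0833333° lon, +0·0.0416667° lat → SW at lon 27.1667°, lat -18°.
Cell spans 0.0833333° lon × 0.0416667° lat. Centre is SW corner plus half of each.
latitude -17.9792, longitude 27.2083.

-17.9792, 27.2083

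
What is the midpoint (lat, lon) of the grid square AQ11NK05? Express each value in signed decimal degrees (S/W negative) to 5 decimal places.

Field A=0, Q=16: +0·20° lon, +16·10° lat → SW at lon -180°, lat 70°.
Square 1, 1: +1·2° lon, +1·1° lat → SW at lon -178°, lat 71°.
Subsquare n=13, k=10: +13·0.0833333° lon, +10·0.0416667° lat → SW at lon -176.917°, lat 71.4167°.
Extended square 0, 5: +0·0.00833333° lon, +5·0.00416667° lat → SW at lon -176.917°, lat 71.4375°.
Cell spans 0.00833333° lon × 0.00416667° lat. Centre is SW corner plus half of each.
latitude 71.43958, longitude -176.91250.

71.43958, -176.91250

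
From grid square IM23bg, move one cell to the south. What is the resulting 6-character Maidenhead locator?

IM23bf

Latitude subsquare g = 6; −1 → 5 = f.
The longitude characters are unchanged.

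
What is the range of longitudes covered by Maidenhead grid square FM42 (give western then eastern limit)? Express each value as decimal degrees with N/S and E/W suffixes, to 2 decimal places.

Field F=5, M=12: +5·20° lon, +12·10° lat → SW at lon -80°, lat 30°.
Square 4, 2: +4·2° lon, +2·1° lat → SW at lon -72°, lat 32°.
Cell spans 2° lon × 1° lat.
west 72.00° W, east 70.00° W.

72.00° W, 70.00° W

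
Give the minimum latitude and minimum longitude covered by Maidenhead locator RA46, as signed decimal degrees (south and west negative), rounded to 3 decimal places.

-84.000, 168.000

Field R=17, A=0: +17·20° lon, +0·10° lat → SW at lon 160°, lat -90°.
Square 4, 6: +4·2° lon, +6·1° lat → SW at lon 168°, lat -84°.
latitude -84.000, longitude 168.000.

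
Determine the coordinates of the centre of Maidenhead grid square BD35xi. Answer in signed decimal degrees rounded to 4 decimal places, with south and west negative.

Field B=1, D=3: +1·20° lon, +3·10° lat → SW at lon -160°, lat -60°.
Square 3, 5: +3·2° lon, +5·1° lat → SW at lon -154°, lat -55°.
Subsquare x=23, i=8: +23·0.0833333° lon, +8·0.0416667° lat → SW at lon -152.083°, lat -54.6667°.
Cell spans 0.0833333° lon × 0.0416667° lat. Centre is SW corner plus half of each.
latitude -54.6458, longitude -152.0417.

-54.6458, -152.0417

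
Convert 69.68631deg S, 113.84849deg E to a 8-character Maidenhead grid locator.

OC60wh15

Offset from 180°W / 90°S: lon 293.84849°, lat 20.31369°.
Field: lon ⌊293.84849/20⌋ = 14 → O; lat ⌊20.31369/10⌋ = 2 → C.
Square: lon ⌊13.84849/2⌋ = 6; lat ⌊0.31369/1⌋ = 0.
Subsquare: lon ⌊1.84849/0.0833333⌋ = 22 → w; lat ⌊0.31369/0.0416667⌋ = 7 → h.
Extended square: lon ⌊0.01516/0.00833333⌋ = 1; lat ⌊0.02202/0.00416667⌋ = 5.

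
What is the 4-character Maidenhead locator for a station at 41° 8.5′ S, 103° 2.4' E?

OE18

Offset from 180°W / 90°S: lon 283.04°, lat 48.86°.
Field: 283.04/20 → 14 → O, 48.86/10 → 4 → E; chars OE.
Square: 3.04/2 → 1, 8.86/1 → 8; chars 18.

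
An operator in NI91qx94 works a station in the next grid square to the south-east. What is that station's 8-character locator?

NI91rx03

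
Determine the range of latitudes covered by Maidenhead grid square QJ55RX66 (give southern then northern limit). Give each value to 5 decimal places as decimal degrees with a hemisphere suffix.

5.98333° N, 5.98750° N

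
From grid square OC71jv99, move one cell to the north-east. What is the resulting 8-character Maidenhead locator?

Longitude extended square 9; +1 → 10, wraps to 0, carry into subsquare.
Longitude subsquare j = 9; +1 → 10 = k.
Latitude extended square 9; +1 → 10, wraps to 0, carry into subsquare.
Latitude subsquare v = 21; +1 → 22 = w.

OC71kw00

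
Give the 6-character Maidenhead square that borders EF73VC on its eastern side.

EF73wc

Longitude subsquare v = 21; +1 → 22 = w.
The latitude characters are unchanged.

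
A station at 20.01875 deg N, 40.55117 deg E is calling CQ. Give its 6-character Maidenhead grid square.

LL00ga

Offset from 180°W / 90°S: lon 220.5512°, lat 110.0187°.
Field: lon ⌊220.5512/20⌋ = 11 → L; lat ⌊110.0187/10⌋ = 11 → L.
Square: lon ⌊0.5512/2⌋ = 0; lat ⌊0.0187/1⌋ = 0.
Subsquare: lon ⌊0.5512/0.0833333⌋ = 6 → g; lat ⌊0.0187/0.0416667⌋ = 0 → a.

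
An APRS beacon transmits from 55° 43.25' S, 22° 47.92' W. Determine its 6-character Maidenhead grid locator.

HD84og

Offset from 180°W / 90°S: lon 157.2013°, lat 34.2792°.
Field: lon ⌊157.2013/20⌋ = 7 → H; lat ⌊34.2792/10⌋ = 3 → D.
Square: lon ⌊17.2013/2⌋ = 8; lat ⌊4.2792/1⌋ = 4.
Subsquare: lon ⌊1.2013/0.0833333⌋ = 14 → o; lat ⌊0.2792/0.0416667⌋ = 6 → g.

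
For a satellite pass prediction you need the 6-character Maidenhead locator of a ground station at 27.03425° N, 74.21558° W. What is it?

Shift to the Maidenhead origin (180°W, 90°S): lon 105.7844, lat 117.0343.
Field: 105.7844/20 → 5 → F, 117.0343/10 → 11 → L; chars FL.
Square: 5.7844/2 → 2, 7.0343/1 → 7; chars 27.
Subsquare: 1.7844/0.0833333 → 21 → v, 0.0343/0.0416667 → 0 → a; chars va.

FL27va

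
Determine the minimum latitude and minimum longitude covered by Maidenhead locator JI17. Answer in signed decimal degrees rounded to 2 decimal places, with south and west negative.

Field J=9, I=8: +9·20° lon, +8·10° lat → SW at lon 0°, lat -10°.
Square 1, 7: +1·2° lon, +7·1° lat → SW at lon 2°, lat -3°.
latitude -3.00, longitude 2.00.

-3.00, 2.00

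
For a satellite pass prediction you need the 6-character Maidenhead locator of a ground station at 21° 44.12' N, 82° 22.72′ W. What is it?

EL81tr

Shift to the Maidenhead origin (180°W, 90°S): lon 97.6213, lat 111.7353.
Field: 97.6213/20 → 4 → E, 111.7353/10 → 11 → L; chars EL.
Square: 17.6213/2 → 8, 1.7353/1 → 1; chars 81.
Subsquare: 1.6213/0.0833333 → 19 → t, 0.7353/0.0416667 → 17 → r; chars tr.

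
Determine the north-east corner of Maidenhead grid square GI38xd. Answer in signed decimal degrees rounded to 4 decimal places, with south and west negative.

Field G=6, I=8: +6·20° lon, +8·10° lat → SW at lon -60°, lat -10°.
Square 3, 8: +3·2° lon, +8·1° lat → SW at lon -54°, lat -2°.
Subsquare x=23, d=3: +23·0.0833333° lon, +3·0.0416667° lat → SW at lon -52.0833°, lat -1.875°.
Cell spans 0.0833333° lon × 0.0416667° lat. NE corner is SW corner plus one full cell.
latitude -1.8333, longitude -52.0000.

-1.8333, -52.0000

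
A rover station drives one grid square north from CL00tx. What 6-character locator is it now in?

CL01ta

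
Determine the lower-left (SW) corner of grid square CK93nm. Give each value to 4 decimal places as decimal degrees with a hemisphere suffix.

Field C=2, K=10: +2·20° lon, +10·10° lat → SW at lon -140°, lat 10°.
Square 9, 3: +9·2° lon, +3·1° lat → SW at lon -122°, lat 13°.
Subsquare n=13, m=12: +13·0.0833333° lon, +12·0.0416667° lat → SW at lon -120.917°, lat 13.5°.
latitude 13.5000° N, longitude 120.9167° W.

13.5000° N, 120.9167° W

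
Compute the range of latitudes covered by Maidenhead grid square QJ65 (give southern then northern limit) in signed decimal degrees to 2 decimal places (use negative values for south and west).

5.00, 6.00

Field Q=16, J=9: +16·20° lon, +9·10° lat → SW at lon 140°, lat 0°.
Square 6, 5: +6·2° lon, +5·1° lat → SW at lon 152°, lat 5°.
Cell spans 2° lon × 1° lat.
south 5.00, north 6.00.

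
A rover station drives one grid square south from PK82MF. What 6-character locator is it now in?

PK82me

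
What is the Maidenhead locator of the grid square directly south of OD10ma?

OC19mx

Latitude subsquare a = 0; −1 → -1, wraps to 23 = x, carry into square.
Latitude square 0; −1 → -1, wraps to 9, carry into field.
Latitude field D = 3; −1 → 2 = C.
The longitude characters are unchanged.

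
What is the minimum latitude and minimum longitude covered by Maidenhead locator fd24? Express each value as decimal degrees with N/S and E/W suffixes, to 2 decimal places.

56.00° S, 76.00° W

Field F=5, D=3: +5·20° lon, +3·10° lat → SW at lon -80°, lat -60°.
Square 2, 4: +2·2° lon, +4·1° lat → SW at lon -76°, lat -56°.
latitude 56.00° S, longitude 76.00° W.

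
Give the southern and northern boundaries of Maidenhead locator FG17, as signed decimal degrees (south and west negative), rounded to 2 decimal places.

Field F=5, G=6: +5·20° lon, +6·10° lat → SW at lon -80°, lat -30°.
Square 1, 7: +1·2° lon, +7·1° lat → SW at lon -78°, lat -23°.
Cell spans 2° lon × 1° lat.
south -23.00, north -22.00.

-23.00, -22.00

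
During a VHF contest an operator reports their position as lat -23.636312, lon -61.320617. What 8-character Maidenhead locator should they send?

FG96ii17

Offset from 180°W / 90°S: lon 118.67938°, lat 66.36369°.
Field (20°×10°, letters A–R): 118.67938/20 → 5 → F, 66.36369/10 → 6 → G; chars FG.
Square (2°×1°, digits 0–9): 18.67938/2 → 9, 6.36369/1 → 6; chars 96.
Subsquare (5′×2.5′, letters a–x): 0.67938/0.0833333 → 8 → i, 0.36369/0.0416667 → 8 → i; chars ii.
Extended square (30″×15″, digits 0–9): 0.01272/0.00833333 → 1, 0.03035/0.00416667 → 7; chars 17.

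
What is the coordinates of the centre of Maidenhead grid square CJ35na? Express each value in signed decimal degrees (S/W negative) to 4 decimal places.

Field C=2, J=9: +2·20° lon, +9·10° lat → SW at lon -140°, lat 0°.
Square 3, 5: +3·2° lon, +5·1° lat → SW at lon -134°, lat 5°.
Subsquare n=13, a=0: +13·0.0833333° lon, +0·0.0416667° lat → SW at lon -132.917°, lat 5°.
Cell spans 0.0833333° lon × 0.0416667° lat. Centre is SW corner plus half of each.
latitude 5.0208, longitude -132.8750.

5.0208, -132.8750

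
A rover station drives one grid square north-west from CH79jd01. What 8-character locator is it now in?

Longitude extended square 0; −1 → -1, wraps to 9, carry into subsquare.
Longitude subsquare j = 9; −1 → 8 = i.
Latitude extended square 1; +1 → 2.

CH79id92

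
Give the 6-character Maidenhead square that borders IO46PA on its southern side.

IO45px

Latitude subsquare a = 0; −1 → -1, wraps to 23 = x, carry into square.
Latitude square 6; −1 → 5.
The longitude characters are unchanged.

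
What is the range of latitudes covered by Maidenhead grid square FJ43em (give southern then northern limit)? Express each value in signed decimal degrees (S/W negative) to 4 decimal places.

3.5000, 3.5417

Field F=5, J=9: +5·20° lon, +9·10° lat → SW at lon -80°, lat 0°.
Square 4, 3: +4·2° lon, +3·1° lat → SW at lon -72°, lat 3°.
Subsquare e=4, m=12: +4·0.0833333° lon, +12·0.0416667° lat → SW at lon -71.6667°, lat 3.5°.
Cell spans 0.0833333° lon × 0.0416667° lat.
south 3.5000, north 3.5417.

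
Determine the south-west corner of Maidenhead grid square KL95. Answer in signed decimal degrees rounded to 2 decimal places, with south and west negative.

Field K=10, L=11: +10·20° lon, +11·10° lat → SW at lon 20°, lat 20°.
Square 9, 5: +9·2° lon, +5·1° lat → SW at lon 38°, lat 25°.
latitude 25.00, longitude 38.00.

25.00, 38.00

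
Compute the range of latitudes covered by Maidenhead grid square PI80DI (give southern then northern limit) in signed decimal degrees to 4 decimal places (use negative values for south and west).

-9.6667, -9.6250

Field P=15, I=8: +15·20° lon, +8·10° lat → SW at lon 120°, lat -10°.
Square 8, 0: +8·2° lon, +0·1° lat → SW at lon 136°, lat -10°.
Subsquare d=3, i=8: +3·0.0833333° lon, +8·0.0416667° lat → SW at lon 136.25°, lat -9.66667°.
Cell spans 0.0833333° lon × 0.0416667° lat.
south -9.6667, north -9.6250.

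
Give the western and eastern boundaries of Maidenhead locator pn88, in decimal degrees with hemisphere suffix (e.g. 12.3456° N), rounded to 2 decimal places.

136.00° E, 138.00° E

Field P=15, N=13: +15·20° lon, +13·10° lat → SW at lon 120°, lat 40°.
Square 8, 8: +8·2° lon, +8·1° lat → SW at lon 136°, lat 48°.
Cell spans 2° lon × 1° lat.
west 136.00° E, east 138.00° E.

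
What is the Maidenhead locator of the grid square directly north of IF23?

IF24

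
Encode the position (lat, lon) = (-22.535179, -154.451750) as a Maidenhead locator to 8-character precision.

Add 180° to longitude and 90° to latitude: 25.54825, 67.46482.
Field: lon ⌊25.54825/20⌋ = 1 → B; lat ⌊67.46482/10⌋ = 6 → G.
Square: lon ⌊5.54825/2⌋ = 2; lat ⌊7.46482/1⌋ = 7.
Subsquare: lon ⌊1.54825/0.0833333⌋ = 18 → s; lat ⌊0.46482/0.0416667⌋ = 11 → l.
Extended square: lon ⌊0.04825/0.00833333⌋ = 5; lat ⌊0.00649/0.00416667⌋ = 1.

BG27sl51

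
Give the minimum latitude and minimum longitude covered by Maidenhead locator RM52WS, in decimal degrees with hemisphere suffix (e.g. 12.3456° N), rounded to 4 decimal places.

Field R=17, M=12: +17·20° lon, +12·10° lat → SW at lon 160°, lat 30°.
Square 5, 2: +5·2° lon, +2·1° lat → SW at lon 170°, lat 32°.
Subsquare w=22, s=18: +22·0.0833333° lon, +18·0.0416667° lat → SW at lon 171.833°, lat 32.75°.
latitude 32.7500° N, longitude 171.8333° E.

32.7500° N, 171.8333° E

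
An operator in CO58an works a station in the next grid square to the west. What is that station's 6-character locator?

Longitude subsquare a = 0; −1 → -1, wraps to 23 = x, carry into square.
Longitude square 5; −1 → 4.
The latitude characters are unchanged.

CO48xn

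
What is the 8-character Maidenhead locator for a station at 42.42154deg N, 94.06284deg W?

Offset from 180°W / 90°S: lon 85.93716°, lat 132.42154°.
Field (20°×10°, letters A–R): lon ⌊85.93716/20⌋ = 4 → E; lat ⌊132.42154/10⌋ = 13 → N.
Square (2°×1°, digits 0–9): lon ⌊5.93716/2⌋ = 2; lat ⌊2.42154/1⌋ = 2.
Subsquare (5′×2.5′, letters a–x): lon ⌊1.93716/0.0833333⌋ = 23 → x; lat ⌊0.42154/0.0416667⌋ = 10 → k.
Extended square (30″×15″, digits 0–9): lon ⌊0.02049/0.00833333⌋ = 2; lat ⌊0.00487/0.00416667⌋ = 1.

EN22xk21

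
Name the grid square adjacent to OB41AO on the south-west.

OB31xn

Longitude subsquare a = 0; −1 → -1, wraps to 23 = x, carry into square.
Longitude square 4; −1 → 3.
Latitude subsquare o = 14; −1 → 13 = n.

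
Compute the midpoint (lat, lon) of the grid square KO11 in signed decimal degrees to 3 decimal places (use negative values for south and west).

51.500, 23.000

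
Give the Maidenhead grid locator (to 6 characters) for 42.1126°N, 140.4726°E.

QN02fc

Add 180° to longitude and 90° to latitude: 320.4726, 132.1126.
Field: lon ⌊320.4726/20⌋ = 16 → Q; lat ⌊132.1126/10⌋ = 13 → N.
Square: lon ⌊0.4726/2⌋ = 0; lat ⌊2.1126/1⌋ = 2.
Subsquare: lon ⌊0.4726/0.0833333⌋ = 5 → f; lat ⌊0.1126/0.0416667⌋ = 2 → c.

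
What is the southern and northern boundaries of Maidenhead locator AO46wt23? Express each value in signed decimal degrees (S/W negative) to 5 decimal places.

56.80417, 56.80833

Field A=0, O=14: +0·20° lon, +14·10° lat → SW at lon -180°, lat 50°.
Square 4, 6: +4·2° lon, +6·1° lat → SW at lon -172°, lat 56°.
Subsquare w=22, t=19: +22·0.0833333° lon, +19·0.0416667° lat → SW at lon -170.167°, lat 56.7917°.
Extended square 2, 3: +2·0.00833333° lon, +3·0.00416667° lat → SW at lon -170.15°, lat 56.8042°.
Cell spans 0.00833333° lon × 0.00416667° lat.
south 56.80417, north 56.80833.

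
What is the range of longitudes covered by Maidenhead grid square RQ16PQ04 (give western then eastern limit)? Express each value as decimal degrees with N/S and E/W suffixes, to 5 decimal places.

Field R=17, Q=16: +17·20° lon, +16·10° lat → SW at lon 160°, lat 70°.
Square 1, 6: +1·2° lon, +6·1° lat → SW at lon 162°, lat 76°.
Subsquare p=15, q=16: +15·0.0833333° lon, +16·0.0416667° lat → SW at lon 163.25°, lat 76.6667°.
Extended square 0, 4: +0·0.00833333° lon, +4·0.00416667° lat → SW at lon 163.25°, lat 76.6833°.
Cell spans 0.00833333° lon × 0.00416667° lat.
west 163.25000° E, east 163.25833° E.

163.25000° E, 163.25833° E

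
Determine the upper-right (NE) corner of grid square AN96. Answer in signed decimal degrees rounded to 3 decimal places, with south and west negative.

47.000, -160.000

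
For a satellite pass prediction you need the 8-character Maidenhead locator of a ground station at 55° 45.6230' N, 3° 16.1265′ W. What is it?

Shift to the Maidenhead origin (180°W, 90°S): lon 176.73122, lat 145.76038.
Field: 176.73122/20 → 8 → I, 145.76038/10 → 14 → O; chars IO.
Square: 16.73122/2 → 8, 5.76038/1 → 5; chars 85.
Subsquare: 0.73122/0.0833333 → 8 → i, 0.76038/0.0416667 → 18 → s; chars is.
Extended square: 0.06456/0.00833333 → 7, 0.01038/0.00416667 → 2; chars 72.

IO85is72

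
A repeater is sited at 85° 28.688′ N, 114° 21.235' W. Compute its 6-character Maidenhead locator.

DR25tl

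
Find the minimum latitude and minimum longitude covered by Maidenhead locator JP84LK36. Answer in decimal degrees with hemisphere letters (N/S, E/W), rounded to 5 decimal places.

64.44167° N, 16.94167° E

Field J=9, P=15: +9·20° lon, +15·10° lat → SW at lon 0°, lat 60°.
Square 8, 4: +8·2° lon, +4·1° lat → SW at lon 16°, lat 64°.
Subsquare l=11, k=10: +11·0.0833333° lon, +10·0.0416667° lat → SW at lon 16.9167°, lat 64.4167°.
Extended square 3, 6: +3·0.00833333° lon, +6·0.00416667° lat → SW at lon 16.9417°, lat 64.4417°.
latitude 64.44167° N, longitude 16.94167° E.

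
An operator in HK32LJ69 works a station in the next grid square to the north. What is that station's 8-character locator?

HK32lk60

Latitude extended square 9; +1 → 10, wraps to 0, carry into subsquare.
Latitude subsquare j = 9; +1 → 10 = k.
The longitude characters are unchanged.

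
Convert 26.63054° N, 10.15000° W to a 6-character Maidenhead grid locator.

IL46wp

Add 180° to longitude and 90° to latitude: 169.8500, 116.6305.
Field: lon ⌊169.8500/20⌋ = 8 → I; lat ⌊116.6305/10⌋ = 11 → L.
Square: lon ⌊9.8500/2⌋ = 4; lat ⌊6.6305/1⌋ = 6.
Subsquare: lon ⌊1.8500/0.0833333⌋ = 22 → w; lat ⌊0.6305/0.0416667⌋ = 15 → p.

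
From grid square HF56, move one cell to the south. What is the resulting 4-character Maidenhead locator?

HF55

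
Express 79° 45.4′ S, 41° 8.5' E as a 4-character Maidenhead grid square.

LB00

Offset from 180°W / 90°S: lon 221.14°, lat 10.24°.
Field: 221.14/20 → 11 → L, 10.24/10 → 1 → B; chars LB.
Square: 1.14/2 → 0, 0.24/1 → 0; chars 00.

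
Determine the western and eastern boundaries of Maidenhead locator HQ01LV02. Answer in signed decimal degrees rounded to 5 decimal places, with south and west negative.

-39.08333, -39.07500

Field H=7, Q=16: +7·20° lon, +16·10° lat → SW at lon -40°, lat 70°.
Square 0, 1: +0·2° lon, +1·1° lat → SW at lon -40°, lat 71°.
Subsquare l=11, v=21: +11·0.0833333° lon, +21·0.0416667° lat → SW at lon -39.0833°, lat 71.875°.
Extended square 0, 2: +0·0.00833333° lon, +2·0.00416667° lat → SW at lon -39.0833°, lat 71.8833°.
Cell spans 0.00833333° lon × 0.00416667° lat.
west -39.08333, east -39.07500.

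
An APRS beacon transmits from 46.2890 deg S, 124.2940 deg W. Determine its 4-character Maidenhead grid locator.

CE73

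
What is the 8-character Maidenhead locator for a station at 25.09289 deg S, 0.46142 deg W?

IG94sv47

Shift to the Maidenhead origin (180°W, 90°S): lon 179.53858, lat 64.90711.
Field: lon ⌊179.53858/20⌋ = 8 → I; lat ⌊64.90711/10⌋ = 6 → G.
Square: lon ⌊19.53858/2⌋ = 9; lat ⌊4.90711/1⌋ = 4.
Subsquare: lon ⌊1.53858/0.0833333⌋ = 18 → s; lat ⌊0.90711/0.0416667⌋ = 21 → v.
Extended square: lon ⌊0.03858/0.00833333⌋ = 4; lat ⌊0.03211/0.00416667⌋ = 7.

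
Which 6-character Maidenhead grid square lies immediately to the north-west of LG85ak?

LG75xl

Longitude subsquare a = 0; −1 → -1, wraps to 23 = x, carry into square.
Longitude square 8; −1 → 7.
Latitude subsquare k = 10; +1 → 11 = l.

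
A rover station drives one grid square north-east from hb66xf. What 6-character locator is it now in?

HB76ag

Longitude subsquare x = 23; +1 → 24, wraps to 0 = a, carry into square.
Longitude square 6; +1 → 7.
Latitude subsquare f = 5; +1 → 6 = g.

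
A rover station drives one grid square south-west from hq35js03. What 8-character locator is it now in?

HQ35is92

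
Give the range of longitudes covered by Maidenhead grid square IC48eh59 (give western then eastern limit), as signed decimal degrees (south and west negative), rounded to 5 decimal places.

-11.62500, -11.61667

Field I=8, C=2: +8·20° lon, +2·10° lat → SW at lon -20°, lat -70°.
Square 4, 8: +4·2° lon, +8·1° lat → SW at lon -12°, lat -62°.
Subsquare e=4, h=7: +4·0.0833333° lon, +7·0.0416667° lat → SW at lon -11.6667°, lat -61.7083°.
Extended square 5, 9: +5·0.00833333° lon, +9·0.00416667° lat → SW at lon -11.625°, lat -61.6708°.
Cell spans 0.00833333° lon × 0.00416667° lat.
west -11.62500, east -11.61667.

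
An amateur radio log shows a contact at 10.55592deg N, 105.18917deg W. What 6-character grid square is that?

Shift to the Maidenhead origin (180°W, 90°S): lon 74.8108, lat 100.5559.
Field: 74.8108/20 → 3 → D, 100.5559/10 → 10 → K; chars DK.
Square: 14.8108/2 → 7, 0.5559/1 → 0; chars 70.
Subsquare: 0.8108/0.0833333 → 9 → j, 0.5559/0.0416667 → 13 → n; chars jn.

DK70jn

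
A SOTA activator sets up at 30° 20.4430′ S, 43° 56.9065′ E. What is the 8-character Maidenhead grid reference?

LF19xp38

Shift to the Maidenhead origin (180°W, 90°S): lon 223.94844, lat 59.65928.
Field (20°×10°, letters A–R): lon ⌊223.94844/20⌋ = 11 → L; lat ⌊59.65928/10⌋ = 5 → F.
Square (2°×1°, digits 0–9): lon ⌊3.94844/2⌋ = 1; lat ⌊9.65928/1⌋ = 9.
Subsquare (5′×2.5′, letters a–x): lon ⌊1.94844/0.0833333⌋ = 23 → x; lat ⌊0.65928/0.0416667⌋ = 15 → p.
Extended square (30″×15″, digits 0–9): lon ⌊0.03178/0.00833333⌋ = 3; lat ⌊0.03428/0.00416667⌋ = 8.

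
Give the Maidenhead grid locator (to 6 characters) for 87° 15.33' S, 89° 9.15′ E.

NA42nr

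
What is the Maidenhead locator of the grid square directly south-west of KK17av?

KK07xu

Longitude subsquare a = 0; −1 → -1, wraps to 23 = x, carry into square.
Longitude square 1; −1 → 0.
Latitude subsquare v = 21; −1 → 20 = u.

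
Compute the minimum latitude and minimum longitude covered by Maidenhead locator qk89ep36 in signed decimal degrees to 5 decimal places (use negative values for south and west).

Field Q=16, K=10: +16·20° lon, +10·10° lat → SW at lon 140°, lat 10°.
Square 8, 9: +8·2° lon, +9·1° lat → SW at lon 156°, lat 19°.
Subsquare e=4, p=15: +4·0.0833333° lon, +15·0.0416667° lat → SW at lon 156.333°, lat 19.625°.
Extended square 3, 6: +3·0.00833333° lon, +6·0.00416667° lat → SW at lon 156.358°, lat 19.65°.
latitude 19.65000, longitude 156.35833.

19.65000, 156.35833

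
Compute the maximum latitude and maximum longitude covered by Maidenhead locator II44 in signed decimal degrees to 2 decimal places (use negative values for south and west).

-5.00, -10.00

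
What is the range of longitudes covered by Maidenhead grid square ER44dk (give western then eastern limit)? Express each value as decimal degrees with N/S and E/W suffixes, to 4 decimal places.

Field E=4, R=17: +4·20° lon, +17·10° lat → SW at lon -100°, lat 80°.
Square 4, 4: +4·2° lon, +4·1° lat → SW at lon -92°, lat 84°.
Subsquare d=3, k=10: +3·0.0833333° lon, +10·0.0416667° lat → SW at lon -91.75°, lat 84.4167°.
Cell spans 0.0833333° lon × 0.0416667° lat.
west 91.7500° W, east 91.6667° W.

91.7500° W, 91.6667° W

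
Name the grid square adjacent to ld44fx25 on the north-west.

LD44fx16

Longitude extended square 2; −1 → 1.
Latitude extended square 5; +1 → 6.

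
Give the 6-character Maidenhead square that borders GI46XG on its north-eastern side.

Longitude subsquare x = 23; +1 → 24, wraps to 0 = a, carry into square.
Longitude square 4; +1 → 5.
Latitude subsquare g = 6; +1 → 7 = h.

GI56ah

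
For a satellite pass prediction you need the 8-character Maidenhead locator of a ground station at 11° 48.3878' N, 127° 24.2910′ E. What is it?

Add 180° to longitude and 90° to latitude: 307.40485, 101.80646.
Field: 307.40485/20 → 15 → P, 101.80646/10 → 10 → K; chars PK.
Square: 7.40485/2 → 3, 1.80646/1 → 1; chars 31.
Subsquare: 1.40485/0.0833333 → 16 → q, 0.80646/0.0416667 → 19 → t; chars qt.
Extended square: 0.07152/0.00833333 → 8, 0.01480/0.00416667 → 3; chars 83.

PK31qt83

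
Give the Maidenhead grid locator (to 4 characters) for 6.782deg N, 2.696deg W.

Offset from 180°W / 90°S: lon 177.30°, lat 96.78°.
Field (20°×10°, letters A–R): 177.30/20 → 8 → I, 96.78/10 → 9 → J; chars IJ.
Square (2°×1°, digits 0–9): 17.30/2 → 8, 6.78/1 → 6; chars 86.

IJ86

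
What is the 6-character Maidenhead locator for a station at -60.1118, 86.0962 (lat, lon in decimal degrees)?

Shift to the Maidenhead origin (180°W, 90°S): lon 266.0962, lat 29.8882.
Field (20°×10°, letters A–R): 266.0962/20 → 13 → N, 29.8882/10 → 2 → C; chars NC.
Square (2°×1°, digits 0–9): 6.0962/2 → 3, 9.8882/1 → 9; chars 39.
Subsquare (5′×2.5′, letters a–x): 0.0962/0.0833333 → 1 → b, 0.8882/0.0416667 → 21 → v; chars bv.

NC39bv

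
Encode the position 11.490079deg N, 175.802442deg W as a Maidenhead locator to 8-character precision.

AK21cl37

Offset from 180°W / 90°S: lon 4.19756°, lat 101.49008°.
Field: lon ⌊4.19756/20⌋ = 0 → A; lat ⌊101.49008/10⌋ = 10 → K.
Square: lon ⌊4.19756/2⌋ = 2; lat ⌊1.49008/1⌋ = 1.
Subsquare: lon ⌊0.19756/0.0833333⌋ = 2 → c; lat ⌊0.49008/0.0416667⌋ = 11 → l.
Extended square: lon ⌊0.03089/0.00833333⌋ = 3; lat ⌊0.03175/0.00416667⌋ = 7.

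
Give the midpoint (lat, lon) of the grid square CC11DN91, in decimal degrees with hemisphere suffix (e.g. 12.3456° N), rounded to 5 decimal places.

68.45208° S, 137.67083° W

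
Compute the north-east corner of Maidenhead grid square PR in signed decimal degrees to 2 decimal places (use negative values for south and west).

90.00, 140.00

Field P=15, R=17: +15·20° lon, +17·10° lat → SW at lon 120°, lat 80°.
Cell spans 20° lon × 10° lat. NE corner is SW corner plus one full cell.
latitude 90.00, longitude 140.00.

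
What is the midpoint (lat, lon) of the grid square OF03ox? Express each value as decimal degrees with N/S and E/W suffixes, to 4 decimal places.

36.0208° S, 101.2083° E

Field O=14, F=5: +14·20° lon, +5·10° lat → SW at lon 100°, lat -40°.
Square 0, 3: +0·2° lon, +3·1° lat → SW at lon 100°, lat -37°.
Subsquare o=14, x=23: +14·0.0833333° lon, +23·0.0416667° lat → SW at lon 101.167°, lat -36.0417°.
Cell spans 0.0833333° lon × 0.0416667° lat. Centre is SW corner plus half of each.
latitude 36.0208° S, longitude 101.2083° E.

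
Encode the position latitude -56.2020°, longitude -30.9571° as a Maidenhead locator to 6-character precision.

HD43mt

Offset from 180°W / 90°S: lon 149.0429°, lat 33.7980°.
Field: 149.0429/20 → 7 → H, 33.7980/10 → 3 → D; chars HD.
Square: 9.0429/2 → 4, 3.7980/1 → 3; chars 43.
Subsquare: 1.0429/0.0833333 → 12 → m, 0.7980/0.0416667 → 19 → t; chars mt.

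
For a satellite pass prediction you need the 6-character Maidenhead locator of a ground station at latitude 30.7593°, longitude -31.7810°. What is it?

Add 180° to longitude and 90° to latitude: 148.2190, 120.7593.
Field: 148.2190/20 → 7 → H, 120.7593/10 → 12 → M; chars HM.
Square: 8.2190/2 → 4, 0.7593/1 → 0; chars 40.
Subsquare: 0.2190/0.0833333 → 2 → c, 0.7593/0.0416667 → 18 → s; chars cs.

HM40cs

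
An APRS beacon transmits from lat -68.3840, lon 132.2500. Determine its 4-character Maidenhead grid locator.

PC61

Add 180° to longitude and 90° to latitude: 312.25, 21.62.
Field (20°×10°, letters A–R): lon ⌊312.25/20⌋ = 15 → P; lat ⌊21.62/10⌋ = 2 → C.
Square (2°×1°, digits 0–9): lon ⌊12.25/2⌋ = 6; lat ⌊1.62/1⌋ = 1.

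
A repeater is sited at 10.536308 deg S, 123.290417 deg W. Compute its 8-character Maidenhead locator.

Offset from 180°W / 90°S: lon 56.70958°, lat 79.46369°.
Field: lon ⌊56.70958/20⌋ = 2 → C; lat ⌊79.46369/10⌋ = 7 → H.
Square: lon ⌊16.70958/2⌋ = 8; lat ⌊9.46369/1⌋ = 9.
Subsquare: lon ⌊0.70958/0.0833333⌋ = 8 → i; lat ⌊0.46369/0.0416667⌋ = 11 → l.
Extended square: lon ⌊0.04292/0.00833333⌋ = 5; lat ⌊0.00536/0.00416667⌋ = 1.

CH89il51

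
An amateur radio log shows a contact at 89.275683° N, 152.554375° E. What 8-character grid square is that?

QR69gg66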